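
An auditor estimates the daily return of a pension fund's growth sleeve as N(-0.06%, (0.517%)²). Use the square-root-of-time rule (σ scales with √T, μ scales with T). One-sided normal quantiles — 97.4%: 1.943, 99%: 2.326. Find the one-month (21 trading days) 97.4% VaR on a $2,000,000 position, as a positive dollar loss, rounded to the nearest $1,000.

σ_{21d} = 0.517% × √21 = 2.369%; μ_{21d} = 21 × -0.06% = -1.260%.
VaR = −(-1.260%) + 1.943 × 2.369% = 5.863%.
On $2,000,000: 0.05863 × $2,000,000 = $117,260.

$117,000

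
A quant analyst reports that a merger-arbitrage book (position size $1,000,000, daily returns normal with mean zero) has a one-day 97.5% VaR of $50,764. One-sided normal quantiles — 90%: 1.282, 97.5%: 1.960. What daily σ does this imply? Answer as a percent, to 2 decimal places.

VaR as a fraction: $50,764 / $1,000,000 = 5.076%.
σ = VaR / z = 5.076% / 1.960 = 2.590%.

2.59%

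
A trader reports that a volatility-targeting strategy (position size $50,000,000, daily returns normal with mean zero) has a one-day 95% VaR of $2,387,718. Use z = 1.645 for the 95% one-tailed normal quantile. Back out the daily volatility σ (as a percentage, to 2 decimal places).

2.90%

VaR as a fraction: $2,387,718 / $50,000,000 = 4.775%.
σ = VaR / z = 4.775% / 1.645 = 2.903%.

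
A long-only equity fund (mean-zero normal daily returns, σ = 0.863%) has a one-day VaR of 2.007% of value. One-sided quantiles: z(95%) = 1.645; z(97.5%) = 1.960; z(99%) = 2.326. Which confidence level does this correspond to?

99%

Implied z = VaR/σ = 2.007 / 0.863 = 2.326.
This matches z(99%) = 2.326.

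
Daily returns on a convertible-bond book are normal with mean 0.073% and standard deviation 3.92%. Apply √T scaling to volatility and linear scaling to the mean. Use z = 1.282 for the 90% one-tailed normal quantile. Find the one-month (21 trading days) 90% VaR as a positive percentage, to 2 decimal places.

σ_{21d} = 3.92% × √21 = 17.964%; μ_{21d} = 21 × 0.073% = 1.533%.
VaR = −(1.533%) + 1.282 × 17.964% = 21.497%.

21.50%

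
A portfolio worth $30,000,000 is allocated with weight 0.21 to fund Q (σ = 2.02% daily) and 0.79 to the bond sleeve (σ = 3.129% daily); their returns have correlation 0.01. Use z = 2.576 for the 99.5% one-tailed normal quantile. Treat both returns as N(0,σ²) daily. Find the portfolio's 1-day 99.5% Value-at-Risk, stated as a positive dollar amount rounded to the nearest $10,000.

σ_p² = 0.21²·2.02² + 0.79²·3.129² + 2·0.01·0.21·0.79·2.02·3.129 = 6.3113 (%²).
σ_p = √6.3113 = 2.512%.
VaR = 2.576 × 2.512% = 6.471%; on $30,000,000 that is $1,941,300.

$1,940,000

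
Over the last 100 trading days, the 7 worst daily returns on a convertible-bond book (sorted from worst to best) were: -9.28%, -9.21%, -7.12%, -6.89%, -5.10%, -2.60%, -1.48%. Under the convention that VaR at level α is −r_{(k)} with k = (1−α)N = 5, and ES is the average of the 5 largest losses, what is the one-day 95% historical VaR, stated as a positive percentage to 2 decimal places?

5.10%

k = 5; the 5th lowest return is -5.10%, so VaR = 5.10%.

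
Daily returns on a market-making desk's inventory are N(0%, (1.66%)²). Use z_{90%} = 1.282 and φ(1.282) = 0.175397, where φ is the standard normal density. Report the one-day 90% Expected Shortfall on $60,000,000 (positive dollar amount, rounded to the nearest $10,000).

Tail multiplier: φ(z)/(1−α) = 0.175397 / 0.1 = 1.754.
ES = 1.66% × 1.754 = 2.912%.
On $60,000,000: 0.02912 × $60,000,000 = $1,747,200.

$1,750,000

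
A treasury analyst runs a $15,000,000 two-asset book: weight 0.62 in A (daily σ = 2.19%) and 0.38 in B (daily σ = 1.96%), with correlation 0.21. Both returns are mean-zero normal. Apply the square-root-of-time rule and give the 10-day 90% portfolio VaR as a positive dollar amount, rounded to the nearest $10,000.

σ_p = √(0.62²·2.19² + 0.38²·1.96² + 2·0.21·0.62·0.38·2.19·1.96) = 1.680%.
σ_{10d} = 1.680% × √10 = 5.313%.
z(90%) = 1.282.
VaR = 1.282 × 5.313% = 6.811%; on $15,000,000 that is $1,021,650.

$1,020,000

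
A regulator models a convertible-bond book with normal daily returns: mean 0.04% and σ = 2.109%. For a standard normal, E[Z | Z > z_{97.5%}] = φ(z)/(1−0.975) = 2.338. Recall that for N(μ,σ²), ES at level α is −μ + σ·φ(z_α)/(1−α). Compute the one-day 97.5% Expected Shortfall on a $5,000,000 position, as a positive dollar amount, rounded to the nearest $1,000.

$245,000

ES = −(0.04%) + 2.109% × 2.338 = 4.891%.
On $5,000,000: 0.04891 × $5,000,000 = $244,550.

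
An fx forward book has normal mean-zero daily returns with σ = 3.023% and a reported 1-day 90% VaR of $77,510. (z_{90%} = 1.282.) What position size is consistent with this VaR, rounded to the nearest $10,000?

$2,000,000

VaR as a fraction of value: z·σ = 1.282 × 3.023% = 3.87549%.
Position = $77,510 / 0.0387549 = $2,000,007.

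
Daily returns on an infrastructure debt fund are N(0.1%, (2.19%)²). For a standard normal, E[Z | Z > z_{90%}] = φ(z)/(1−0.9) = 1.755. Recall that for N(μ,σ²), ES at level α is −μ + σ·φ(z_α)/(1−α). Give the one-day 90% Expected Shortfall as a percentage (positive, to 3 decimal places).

3.743%

ES = −(0.1%) + 2.19% × 1.755 = 3.743%.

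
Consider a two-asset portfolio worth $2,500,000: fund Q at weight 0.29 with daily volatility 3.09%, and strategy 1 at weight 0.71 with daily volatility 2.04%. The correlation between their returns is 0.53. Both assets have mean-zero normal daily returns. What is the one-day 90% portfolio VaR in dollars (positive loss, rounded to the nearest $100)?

σ_p² = 0.29²·3.09² + 0.71²·2.04² + 2·0.53·0.29·0.71·3.09·2.04 = 4.2766 (%²).
σ_p = √4.2766 = 2.068%.
At 90%, z = 1.282.
VaR = 1.282 × 2.068% = 2.651%; on $2,500,000 that is $66,275.

$66,300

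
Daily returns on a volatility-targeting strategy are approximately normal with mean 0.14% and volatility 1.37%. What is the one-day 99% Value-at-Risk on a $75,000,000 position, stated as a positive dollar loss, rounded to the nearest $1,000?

$2,285,000

At 99% one-sided, z = 2.326.
VaR = −μ + z·σ = −(0.14%) + 2.326 × 1.37% = 3.047%.
On $75,000,000: 0.03047 × $75,000,000 = $2,285,250.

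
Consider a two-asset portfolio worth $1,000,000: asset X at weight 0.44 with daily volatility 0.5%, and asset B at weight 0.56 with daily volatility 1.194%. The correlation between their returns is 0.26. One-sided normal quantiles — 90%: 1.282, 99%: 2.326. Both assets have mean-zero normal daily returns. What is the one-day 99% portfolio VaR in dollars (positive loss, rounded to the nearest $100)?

σ_p² = 0.44²·0.5² + 0.56²·1.194² + 2·0.26·0.44·0.56·0.5·1.194 = 0.5720 (%²).
σ_p = √0.5720 = 0.756%.
VaR = 2.326 × 0.756% = 1.758%; on $1,000,000 that is $17,580.

$17,600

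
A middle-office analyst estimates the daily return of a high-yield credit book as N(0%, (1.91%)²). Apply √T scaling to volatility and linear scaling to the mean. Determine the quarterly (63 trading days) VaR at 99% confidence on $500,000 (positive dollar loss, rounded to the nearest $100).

At 99%, z = 2.326.
σ_{63d} = 1.91% × √63 = 15.160%.
VaR = 2.326 × 15.160% = 35.262%.
On $500,000: 0.35262 × $500,000 = $176,310.

$176,300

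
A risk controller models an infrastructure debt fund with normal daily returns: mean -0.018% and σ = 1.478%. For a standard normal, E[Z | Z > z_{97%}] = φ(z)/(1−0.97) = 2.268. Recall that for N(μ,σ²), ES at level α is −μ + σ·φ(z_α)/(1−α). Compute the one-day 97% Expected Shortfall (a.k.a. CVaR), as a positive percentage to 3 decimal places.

3.370%

ES = −(-0.018%) + 1.478% × 2.268 = 3.370%.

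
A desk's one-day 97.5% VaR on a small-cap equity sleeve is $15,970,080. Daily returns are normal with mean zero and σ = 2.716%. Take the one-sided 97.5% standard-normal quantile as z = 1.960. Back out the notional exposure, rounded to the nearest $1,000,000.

$300,000,000

VaR as a fraction of value: z·σ = 1.960 × 2.716% = 5.32336%.
Position = $15,970,080 / 0.0532336 = $300,000,000.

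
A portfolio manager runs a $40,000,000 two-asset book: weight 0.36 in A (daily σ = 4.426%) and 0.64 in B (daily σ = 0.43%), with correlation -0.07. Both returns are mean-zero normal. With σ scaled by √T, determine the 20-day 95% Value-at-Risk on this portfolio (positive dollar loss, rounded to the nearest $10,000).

σ_p = √(0.36²·4.426² + 0.64²·0.43² + 2·-0.07·0.36·0.64·4.426·0.43) = 1.598%.
σ_{20d} = 1.598% × √20 = 7.146%.
z(95%) = 1.645.
VaR = 1.645 × 7.146% = 11.755%; on $40,000,000 that is $4,702,000.

$4,700,000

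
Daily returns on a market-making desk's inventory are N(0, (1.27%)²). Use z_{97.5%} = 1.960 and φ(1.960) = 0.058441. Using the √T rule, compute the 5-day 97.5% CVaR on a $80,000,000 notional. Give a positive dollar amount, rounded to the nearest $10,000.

σ_{5d} = 1.27% × √5 = 2.840%.
ES multiplier = φ(z)/(1−α) = 0.058441/0.025 = 2.338.
ES = 2.840% × 2.338 = 6.640%; on $80,000,000: $5,312,000.

$5,310,000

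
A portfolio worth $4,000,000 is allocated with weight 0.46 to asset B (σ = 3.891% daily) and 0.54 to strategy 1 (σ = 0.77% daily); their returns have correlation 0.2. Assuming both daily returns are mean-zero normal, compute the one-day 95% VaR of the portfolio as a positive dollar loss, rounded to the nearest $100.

$126,100

σ_p² = 0.46²·3.891² + 0.54²·0.77² + 2·0.2·0.46·0.54·3.891·0.77 = 3.6742 (%²).
σ_p = √3.6742 = 1.917%.
At 95%, z = 1.645.
VaR = 1.645 × 1.917% = 3.153%; on $4,000,000 that is $126,120.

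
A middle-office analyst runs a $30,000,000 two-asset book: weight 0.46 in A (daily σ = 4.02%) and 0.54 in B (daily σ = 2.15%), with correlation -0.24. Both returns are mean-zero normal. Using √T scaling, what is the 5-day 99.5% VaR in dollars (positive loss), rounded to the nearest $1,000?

$3,340,000

σ_p = √(0.46²·4.02² + 0.54²·2.15² + 2·-0.24·0.46·0.54·4.02·2.15) = 1.933%.
σ_{5d} = 1.933% × √5 = 4.322%.
z(99.5%) = 2.576.
VaR = 2.576 × 4.322% = 11.133%; on $30,000,000 that is $3,339,900.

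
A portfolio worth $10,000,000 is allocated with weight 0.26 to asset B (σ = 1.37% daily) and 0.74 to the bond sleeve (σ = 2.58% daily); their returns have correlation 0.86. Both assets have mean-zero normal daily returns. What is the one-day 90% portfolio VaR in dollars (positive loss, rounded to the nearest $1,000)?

σ_p² = 0.26²·1.37² + 0.74²·2.58² + 2·0.86·0.26·0.74·1.37·2.58 = 4.9416 (%²).
σ_p = √4.9416 = 2.223%.
At 90%, z = 1.282.
VaR = 1.282 × 2.223% = 2.850%; on $10,000,000 that is $285,000.

$285,000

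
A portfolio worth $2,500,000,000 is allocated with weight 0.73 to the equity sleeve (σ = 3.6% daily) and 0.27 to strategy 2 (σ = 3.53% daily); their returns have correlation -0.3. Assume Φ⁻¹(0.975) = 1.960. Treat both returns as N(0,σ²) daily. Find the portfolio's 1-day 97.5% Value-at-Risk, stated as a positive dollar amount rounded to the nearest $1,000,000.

σ_p² = 0.73²·3.6² + 0.27²·3.53² + 2·-0.3·0.73·0.27·3.6·3.53 = 6.3119 (%²).
σ_p = √6.3119 = 2.512%.
VaR = 1.960 × 2.512% = 4.924%; on $2,500,000,000 that is $123,100,000.

$123,000,000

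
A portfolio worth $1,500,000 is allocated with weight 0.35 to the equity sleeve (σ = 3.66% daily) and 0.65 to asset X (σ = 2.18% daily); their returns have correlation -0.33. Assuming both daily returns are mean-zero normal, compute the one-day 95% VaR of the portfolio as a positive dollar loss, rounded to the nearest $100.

σ_p² = 0.35²·3.66² + 0.65²·2.18² + 2·-0.33·0.35·0.65·3.66·2.18 = 2.4508 (%²).
σ_p = √2.4508 = 1.566%.
At 95%, z = 1.645.
VaR = 1.645 × 1.566% = 2.576%; on $1,500,000 that is $38,640.

$38,600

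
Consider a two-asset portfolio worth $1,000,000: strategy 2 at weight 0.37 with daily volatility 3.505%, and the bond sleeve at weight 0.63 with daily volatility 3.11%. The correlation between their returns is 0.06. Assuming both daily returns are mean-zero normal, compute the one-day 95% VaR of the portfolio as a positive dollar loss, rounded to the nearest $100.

$39,700

σ_p² = 0.37²·3.505² + 0.63²·3.11² + 2·0.06·0.37·0.63·3.505·3.11 = 5.8256 (%²).
σ_p = √5.8256 = 2.414%.
At 95%, z = 1.645.
VaR = 1.645 × 2.414% = 3.971%; on $1,000,000 that is $39,710.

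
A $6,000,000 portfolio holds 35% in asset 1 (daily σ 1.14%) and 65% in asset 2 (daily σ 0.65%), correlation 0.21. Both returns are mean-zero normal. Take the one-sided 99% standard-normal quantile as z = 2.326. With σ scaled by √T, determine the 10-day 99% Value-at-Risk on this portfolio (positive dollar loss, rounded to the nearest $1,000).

$282,000

σ_p = √(0.35²·1.14² + 0.65²·0.65² + 2·0.21·0.35·0.65·1.14·0.65) = 0.639%.
σ_{10d} = 0.639% × √10 = 2.021%.
VaR = 2.326 × 2.021% = 4.701%; on $6,000,000 that is $282,060.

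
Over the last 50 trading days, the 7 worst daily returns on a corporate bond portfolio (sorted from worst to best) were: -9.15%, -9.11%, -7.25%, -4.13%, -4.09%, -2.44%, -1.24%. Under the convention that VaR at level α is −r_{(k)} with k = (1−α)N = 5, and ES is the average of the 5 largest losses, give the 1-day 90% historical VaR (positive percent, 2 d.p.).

4.09%

k = 5; the 5th lowest return is -4.09%, so VaR = 4.09%.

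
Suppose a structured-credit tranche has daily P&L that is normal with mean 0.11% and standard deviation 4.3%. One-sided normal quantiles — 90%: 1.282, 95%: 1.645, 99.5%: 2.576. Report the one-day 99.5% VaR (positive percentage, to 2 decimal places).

10.97%

VaR = −μ + z·σ = −(0.11%) + 2.576 × 4.3% = 10.967%.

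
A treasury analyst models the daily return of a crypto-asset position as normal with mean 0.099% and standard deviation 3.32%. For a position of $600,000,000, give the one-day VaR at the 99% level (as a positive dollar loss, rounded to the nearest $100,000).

At 99% one-sided, z = 2.326.
VaR = −μ + z·σ = −(0.099%) + 2.326 × 3.32% = 7.623%.
On $600,000,000: 0.07623 × $600,000,000 = $45,738,000.

$45,700,000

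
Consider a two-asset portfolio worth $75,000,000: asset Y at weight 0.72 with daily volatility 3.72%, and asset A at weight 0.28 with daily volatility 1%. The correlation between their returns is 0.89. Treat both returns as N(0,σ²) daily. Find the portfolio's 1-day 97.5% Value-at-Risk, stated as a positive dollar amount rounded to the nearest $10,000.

$4,310,000

σ_p² = 0.72²·3.72² + 0.28²·1² + 2·0.89·0.72·0.28·3.72·1 = 8.5871 (%²).
σ_p = √8.5871 = 2.930%.
At 97.5%, z = 1.960.
VaR = 1.960 × 2.930% = 5.743%; on $75,000,000 that is $4,307,250.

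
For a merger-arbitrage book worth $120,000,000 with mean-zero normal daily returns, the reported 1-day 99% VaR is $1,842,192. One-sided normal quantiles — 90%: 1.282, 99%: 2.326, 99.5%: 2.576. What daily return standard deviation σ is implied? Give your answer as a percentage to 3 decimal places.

VaR as a fraction: $1,842,192 / $120,000,000 = 1.535%.
σ = VaR / z = 1.535% / 2.326 = 0.660%.

0.660%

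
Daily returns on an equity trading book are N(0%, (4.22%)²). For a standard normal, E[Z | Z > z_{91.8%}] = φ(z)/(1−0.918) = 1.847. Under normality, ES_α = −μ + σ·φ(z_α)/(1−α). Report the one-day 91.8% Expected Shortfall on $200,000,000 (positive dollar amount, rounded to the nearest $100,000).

$15,600,000

ES = 4.22% × 1.847 = 7.794%.
On $200,000,000: 0.07794 × $200,000,000 = $15,588,000.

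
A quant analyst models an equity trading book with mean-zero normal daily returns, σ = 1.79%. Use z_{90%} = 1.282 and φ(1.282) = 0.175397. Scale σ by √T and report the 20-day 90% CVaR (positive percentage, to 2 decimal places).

14.04%

σ_{20d} = 1.79% × √20 = 8.005%.
ES multiplier = φ(z)/(1−α) = 0.175397/0.1 = 1.754.
ES = 8.005% × 1.754 = 14.041%.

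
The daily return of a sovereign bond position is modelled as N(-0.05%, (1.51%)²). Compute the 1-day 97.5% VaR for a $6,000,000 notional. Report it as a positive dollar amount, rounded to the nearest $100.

$180,600

At 97.5% one-sided, z = 1.960.
VaR = −μ + z·σ = −(-0.05%) + 1.960 × 1.51% = 3.010%.
On $6,000,000: 0.03010 × $6,000,000 = $180,600.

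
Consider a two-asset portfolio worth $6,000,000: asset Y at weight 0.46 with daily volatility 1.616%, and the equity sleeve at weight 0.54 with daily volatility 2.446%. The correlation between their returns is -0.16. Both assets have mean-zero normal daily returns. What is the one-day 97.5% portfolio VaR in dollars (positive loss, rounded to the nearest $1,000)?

$166,000

σ_p² = 0.46²·1.616² + 0.54²·2.446² + 2·-0.16·0.46·0.54·1.616·2.446 = 1.9830 (%²).
σ_p = √1.9830 = 1.408%.
At 97.5%, z = 1.960.
VaR = 1.960 × 1.408% = 2.760%; on $6,000,000 that is $165,600.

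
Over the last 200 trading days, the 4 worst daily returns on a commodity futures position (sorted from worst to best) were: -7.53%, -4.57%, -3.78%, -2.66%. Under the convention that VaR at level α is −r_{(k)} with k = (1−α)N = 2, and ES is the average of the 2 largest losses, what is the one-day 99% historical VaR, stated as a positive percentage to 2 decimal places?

k = 2; the 2nd lowest return is -4.57%, so VaR = 4.57%.

4.57%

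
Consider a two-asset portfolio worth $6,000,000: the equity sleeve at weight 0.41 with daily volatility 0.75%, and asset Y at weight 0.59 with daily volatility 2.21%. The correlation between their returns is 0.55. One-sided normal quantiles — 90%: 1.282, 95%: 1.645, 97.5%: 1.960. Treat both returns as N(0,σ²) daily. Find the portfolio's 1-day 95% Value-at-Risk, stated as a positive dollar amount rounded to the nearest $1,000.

$148,000

σ_p² = 0.41²·0.75² + 0.59²·2.21² + 2·0.55·0.41·0.59·0.75·2.21 = 2.2358 (%²).
σ_p = √2.2358 = 1.495%.
VaR = 1.645 × 1.495% = 2.459%; on $6,000,000 that is $147,540.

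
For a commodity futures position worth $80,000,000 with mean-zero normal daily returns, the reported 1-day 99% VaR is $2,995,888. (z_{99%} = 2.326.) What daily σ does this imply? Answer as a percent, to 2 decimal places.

1.61%

VaR as a fraction: $2,995,888 / $80,000,000 = 3.745%.
σ = VaR / z = 3.745% / 2.326 = 1.610%.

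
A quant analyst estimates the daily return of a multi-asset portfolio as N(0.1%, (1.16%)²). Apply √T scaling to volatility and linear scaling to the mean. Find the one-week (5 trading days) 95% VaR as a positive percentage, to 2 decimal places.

At 95%, z = 1.645.
σ_{5d} = 1.16% × √5 = 2.594%; μ_{5d} = 5 × 0.1% = 0.500%.
VaR = −(0.500%) + 1.645 × 2.594% = 3.767%.

3.77%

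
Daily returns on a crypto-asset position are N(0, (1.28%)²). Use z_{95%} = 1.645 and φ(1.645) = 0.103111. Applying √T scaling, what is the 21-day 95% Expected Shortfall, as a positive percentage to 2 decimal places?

σ_{21d} = 1.28% × √21 = 5.866%.
ES multiplier = φ(z)/(1−α) = 0.103111/0.05 = 2.062.
ES = 5.866% × 2.062 = 12.096%.

12.10%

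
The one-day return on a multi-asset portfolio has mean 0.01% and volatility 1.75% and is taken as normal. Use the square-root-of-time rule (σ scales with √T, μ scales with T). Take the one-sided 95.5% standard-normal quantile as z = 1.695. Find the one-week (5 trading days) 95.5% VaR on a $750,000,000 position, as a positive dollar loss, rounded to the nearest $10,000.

$49,370,000

σ_{5d} = 1.75% × √5 = 3.913%; μ_{5d} = 5 × 0.01% = 0.050%.
VaR = −(0.050%) + 1.695 × 3.913% = 6.583%.
On $750,000,000: 0.06583 × $750,000,000 = $49,372,500.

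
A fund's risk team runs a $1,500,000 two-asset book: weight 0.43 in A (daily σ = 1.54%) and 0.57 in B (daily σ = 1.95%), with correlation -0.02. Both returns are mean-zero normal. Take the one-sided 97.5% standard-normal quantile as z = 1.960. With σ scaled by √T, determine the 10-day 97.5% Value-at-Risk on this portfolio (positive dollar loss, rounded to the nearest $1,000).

$119,000

σ_p = √(0.43²·1.54² + 0.57²·1.95² + 2·-0.02·0.43·0.57·1.54·1.95) = 1.282%.
σ_{10d} = 1.282% × √10 = 4.054%.
VaR = 1.960 × 4.054% = 7.946%; on $1,500,000 that is $119,190.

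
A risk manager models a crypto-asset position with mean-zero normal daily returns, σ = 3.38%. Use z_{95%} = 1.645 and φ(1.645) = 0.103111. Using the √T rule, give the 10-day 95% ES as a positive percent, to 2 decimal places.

22.04%

σ_{10d} = 3.38% × √10 = 10.688%.
ES multiplier = φ(z)/(1−α) = 0.103111/0.05 = 2.062.
ES = 10.688% × 2.062 = 22.039%.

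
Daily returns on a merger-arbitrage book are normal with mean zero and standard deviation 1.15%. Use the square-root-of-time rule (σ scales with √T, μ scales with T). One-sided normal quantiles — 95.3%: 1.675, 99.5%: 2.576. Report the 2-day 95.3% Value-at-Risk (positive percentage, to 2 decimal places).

σ_{2d} = 1.15% × √2 = 1.626%.
VaR = 1.675 × 1.626% = 2.724%.

2.72%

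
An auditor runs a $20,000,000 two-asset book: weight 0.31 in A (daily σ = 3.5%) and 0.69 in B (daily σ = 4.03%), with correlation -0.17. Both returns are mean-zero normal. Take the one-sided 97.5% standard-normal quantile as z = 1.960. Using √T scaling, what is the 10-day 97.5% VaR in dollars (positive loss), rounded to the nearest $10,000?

$3,480,000

σ_p = √(0.31²·3.5² + 0.69²·4.03² + 2·-0.17·0.31·0.69·3.5·4.03) = 2.808%.
σ_{10d} = 2.808% × √10 = 8.880%.
VaR = 1.960 × 8.880% = 17.405%; on $20,000,000 that is $3,481,000.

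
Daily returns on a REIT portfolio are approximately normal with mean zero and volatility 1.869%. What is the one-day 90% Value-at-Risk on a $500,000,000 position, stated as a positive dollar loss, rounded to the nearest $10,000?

At 90% one-sided, z = 1.282.
VaR = z·σ = 1.282 × 1.869% = 2.396%.
On $500,000,000: 0.02396 × $500,000,000 = $11,980,000.

$11,980,000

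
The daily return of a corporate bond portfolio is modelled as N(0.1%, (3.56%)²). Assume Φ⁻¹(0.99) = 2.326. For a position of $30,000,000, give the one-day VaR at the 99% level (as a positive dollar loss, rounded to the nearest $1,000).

VaR = −μ + z·σ = −(0.1%) + 2.326 × 3.56% = 8.181%.
On $30,000,000: 0.08181 × $30,000,000 = $2,454,300.

$2,454,000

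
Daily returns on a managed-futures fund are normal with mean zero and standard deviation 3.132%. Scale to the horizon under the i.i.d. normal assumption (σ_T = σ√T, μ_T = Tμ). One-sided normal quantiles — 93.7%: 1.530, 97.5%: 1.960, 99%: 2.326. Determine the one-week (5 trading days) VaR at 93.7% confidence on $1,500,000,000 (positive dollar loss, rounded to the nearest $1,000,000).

$161,000,000

σ_{5d} = 3.132% × √5 = 7.003%.
VaR = 1.530 × 7.003% = 10.715%.
On $1,500,000,000: 0.10715 × $1,500,000,000 = $160,725,000.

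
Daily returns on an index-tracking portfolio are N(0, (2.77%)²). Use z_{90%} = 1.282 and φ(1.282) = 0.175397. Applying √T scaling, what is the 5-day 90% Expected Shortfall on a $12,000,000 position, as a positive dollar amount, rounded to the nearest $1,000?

$1,304,000

σ_{5d} = 2.77% × √5 = 6.194%.
ES multiplier = φ(z)/(1−α) = 0.175397/0.1 = 1.754.
ES = 6.194% × 1.754 = 10.864%; on $12,000,000: $1,303,680.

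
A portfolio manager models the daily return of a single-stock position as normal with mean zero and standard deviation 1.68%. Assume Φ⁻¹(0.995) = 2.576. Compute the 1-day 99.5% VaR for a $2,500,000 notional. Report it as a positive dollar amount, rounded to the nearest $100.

VaR = z·σ = 2.576 × 1.68% = 4.328%.
On $2,500,000: 0.04328 × $2,500,000 = $108,200.

$108,200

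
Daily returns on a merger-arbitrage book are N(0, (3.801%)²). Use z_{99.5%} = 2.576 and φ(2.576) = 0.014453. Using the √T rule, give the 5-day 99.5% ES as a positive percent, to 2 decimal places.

24.57%

σ_{5d} = 3.801% × √5 = 8.499%.
ES multiplier = φ(z)/(1−α) = 0.014453/0.005 = 2.891.
ES = 8.499% × 2.891 = 24.571%.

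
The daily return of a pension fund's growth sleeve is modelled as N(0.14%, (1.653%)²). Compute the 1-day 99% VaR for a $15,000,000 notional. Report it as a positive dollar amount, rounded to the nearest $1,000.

$556,000

At 99% one-sided, z = 2.326.
VaR = −μ + z·σ = −(0.14%) + 2.326 × 1.653% = 3.705%.
On $15,000,000: 0.03705 × $15,000,000 = $555,750.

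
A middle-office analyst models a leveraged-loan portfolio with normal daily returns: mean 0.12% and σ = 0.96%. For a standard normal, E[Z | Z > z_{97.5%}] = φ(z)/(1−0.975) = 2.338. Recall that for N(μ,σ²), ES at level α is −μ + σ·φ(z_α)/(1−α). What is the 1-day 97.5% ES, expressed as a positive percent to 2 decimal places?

2.12%

ES = −(0.12%) + 0.96% × 2.338 = 2.124%.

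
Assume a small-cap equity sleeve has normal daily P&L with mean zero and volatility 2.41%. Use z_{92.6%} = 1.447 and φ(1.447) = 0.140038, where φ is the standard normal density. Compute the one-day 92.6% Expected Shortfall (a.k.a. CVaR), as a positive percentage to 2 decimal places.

4.56%

Tail multiplier: φ(z)/(1−α) = 0.140038 / 0.074 = 1.892.
ES = 2.41% × 1.892 = 4.560%.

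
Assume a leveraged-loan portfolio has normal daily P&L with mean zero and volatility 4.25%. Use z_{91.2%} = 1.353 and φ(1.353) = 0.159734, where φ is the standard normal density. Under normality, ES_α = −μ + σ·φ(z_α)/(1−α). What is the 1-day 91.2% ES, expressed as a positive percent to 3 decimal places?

Tail multiplier: φ(z)/(1−α) = 0.159734 / 0.088 = 1.815.
ES = 4.25% × 1.815 = 7.714%.

7.714%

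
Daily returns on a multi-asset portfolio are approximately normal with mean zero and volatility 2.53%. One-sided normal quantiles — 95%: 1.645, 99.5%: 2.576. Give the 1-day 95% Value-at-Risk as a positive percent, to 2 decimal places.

VaR = z·σ = 1.645 × 2.53% = 4.162%.

4.16%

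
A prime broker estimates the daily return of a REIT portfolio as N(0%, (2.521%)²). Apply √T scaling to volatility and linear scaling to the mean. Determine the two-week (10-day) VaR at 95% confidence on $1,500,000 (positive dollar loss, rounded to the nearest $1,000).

At 95%, z = 1.645.
σ_{10d} = 2.521% × √10 = 7.972%.
VaR = 1.645 × 7.972% = 13.114%.
On $1,500,000: 0.13114 × $1,500,000 = $196,710.

$197,000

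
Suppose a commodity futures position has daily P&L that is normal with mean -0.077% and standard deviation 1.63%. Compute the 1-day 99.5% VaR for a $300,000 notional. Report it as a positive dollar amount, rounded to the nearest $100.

$12,800

At 99.5% one-sided, z = 2.576.
VaR = −μ + z·σ = −(-0.077%) + 2.576 × 1.63% = 4.276%.
On $300,000: 0.04276 × $300,000 = $12,828.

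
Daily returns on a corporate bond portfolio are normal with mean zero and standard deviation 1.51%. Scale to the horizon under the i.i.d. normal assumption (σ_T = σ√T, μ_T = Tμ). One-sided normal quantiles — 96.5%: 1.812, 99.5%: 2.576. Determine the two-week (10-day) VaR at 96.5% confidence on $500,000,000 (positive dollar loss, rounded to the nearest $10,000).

σ_{10d} = 1.51% × √10 = 4.775%.
VaR = 1.812 × 4.775% = 8.652%.
On $500,000,000: 0.08652 × $500,000,000 = $43,260,000.

$43,260,000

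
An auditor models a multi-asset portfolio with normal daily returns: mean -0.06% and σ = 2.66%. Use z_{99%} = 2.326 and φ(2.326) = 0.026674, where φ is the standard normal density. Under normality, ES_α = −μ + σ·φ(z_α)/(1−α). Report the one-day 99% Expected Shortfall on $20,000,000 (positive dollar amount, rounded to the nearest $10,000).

$1,430,000

Tail multiplier: φ(z)/(1−α) = 0.026674 / 0.01 = 2.667.
ES = −(-0.06%) + 2.66% × 2.667 = 7.154%.
On $20,000,000: 0.07154 × $20,000,000 = $1,430,800.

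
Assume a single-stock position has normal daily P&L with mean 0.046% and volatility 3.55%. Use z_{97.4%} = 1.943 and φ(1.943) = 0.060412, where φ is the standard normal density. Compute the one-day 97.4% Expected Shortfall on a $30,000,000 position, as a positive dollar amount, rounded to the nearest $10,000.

$2,460,000

Tail multiplier: φ(z)/(1−α) = 0.060412 / 0.026 = 2.324.
ES = −(0.046%) + 3.55% × 2.324 = 8.204%.
On $30,000,000: 0.08204 × $30,000,000 = $2,461,200.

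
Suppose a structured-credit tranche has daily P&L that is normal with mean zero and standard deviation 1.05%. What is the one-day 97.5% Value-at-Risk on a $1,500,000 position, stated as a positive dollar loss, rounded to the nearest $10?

At 97.5% one-sided, z = 1.960.
VaR = z·σ = 1.960 × 1.05% = 2.058%.
On $1,500,000: 0.02058 × $1,500,000 = $30,870.

$30,870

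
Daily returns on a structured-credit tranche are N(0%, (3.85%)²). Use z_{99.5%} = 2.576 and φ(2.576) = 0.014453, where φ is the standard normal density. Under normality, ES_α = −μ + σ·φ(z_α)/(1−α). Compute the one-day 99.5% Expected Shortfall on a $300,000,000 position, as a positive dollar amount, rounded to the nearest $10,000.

Tail multiplier: φ(z)/(1−α) = 0.014453 / 0.005 = 2.891.
ES = 3.85% × 2.891 = 11.130%.
On $300,000,000: 0.11130 × $300,000,000 = $33,390,000.

$33,390,000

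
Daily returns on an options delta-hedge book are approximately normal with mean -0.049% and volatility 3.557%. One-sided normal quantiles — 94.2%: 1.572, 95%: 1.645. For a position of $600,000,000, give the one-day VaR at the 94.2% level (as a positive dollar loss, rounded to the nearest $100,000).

$33,800,000

VaR = −μ + z·σ = −(-0.049%) + 1.572 × 3.557% = 5.641%.
On $600,000,000: 0.05641 × $600,000,000 = $33,846,000.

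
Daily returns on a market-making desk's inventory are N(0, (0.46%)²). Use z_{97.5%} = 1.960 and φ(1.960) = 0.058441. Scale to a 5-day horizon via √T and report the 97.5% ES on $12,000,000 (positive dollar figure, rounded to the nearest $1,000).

σ_{5d} = 0.46% × √5 = 1.029%.
ES multiplier = φ(z)/(1−α) = 0.058441/0.025 = 2.338.
ES = 1.029% × 2.338 = 2.406%; on $12,000,000: $288,720.

$289,000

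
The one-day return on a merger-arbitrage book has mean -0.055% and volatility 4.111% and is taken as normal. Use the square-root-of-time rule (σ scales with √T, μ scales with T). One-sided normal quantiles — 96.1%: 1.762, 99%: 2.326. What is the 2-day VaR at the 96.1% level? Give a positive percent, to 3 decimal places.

10.354%

σ_{2d} = 4.111% × √2 = 5.814%; μ_{2d} = 2 × -0.055% = -0.110%.
VaR = −(-0.110%) + 1.762 × 5.814% = 10.354%.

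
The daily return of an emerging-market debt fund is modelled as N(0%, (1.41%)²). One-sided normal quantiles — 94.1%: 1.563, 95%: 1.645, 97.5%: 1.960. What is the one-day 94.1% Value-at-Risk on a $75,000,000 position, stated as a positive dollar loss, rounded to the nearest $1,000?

VaR = z·σ = 1.563 × 1.41% = 2.204%.
On $75,000,000: 0.02204 × $75,000,000 = $1,653,000.

$1,653,000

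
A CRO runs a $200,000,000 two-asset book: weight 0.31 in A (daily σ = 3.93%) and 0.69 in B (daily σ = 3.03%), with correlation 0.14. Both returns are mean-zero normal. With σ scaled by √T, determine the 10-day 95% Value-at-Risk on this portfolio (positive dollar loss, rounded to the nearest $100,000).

σ_p = √(0.31²·3.93² + 0.69²·3.03² + 2·0.14·0.31·0.69·3.93·3.03) = 2.563%.
σ_{10d} = 2.563% × √10 = 8.105%.
z(95%) = 1.645.
VaR = 1.645 × 8.105% = 13.333%; on $200,000,000 that is $26,666,000.

$26,700,000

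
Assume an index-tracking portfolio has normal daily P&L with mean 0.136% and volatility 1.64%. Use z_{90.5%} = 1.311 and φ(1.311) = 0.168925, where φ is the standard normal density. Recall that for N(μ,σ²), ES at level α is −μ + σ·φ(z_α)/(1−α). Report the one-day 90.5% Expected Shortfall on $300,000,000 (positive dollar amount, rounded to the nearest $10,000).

$8,340,000

Tail multiplier: φ(z)/(1−α) = 0.168925 / 0.095 = 1.778.
ES = −(0.136%) + 1.64% × 1.778 = 2.780%.
On $300,000,000: 0.02780 × $300,000,000 = $8,340,000.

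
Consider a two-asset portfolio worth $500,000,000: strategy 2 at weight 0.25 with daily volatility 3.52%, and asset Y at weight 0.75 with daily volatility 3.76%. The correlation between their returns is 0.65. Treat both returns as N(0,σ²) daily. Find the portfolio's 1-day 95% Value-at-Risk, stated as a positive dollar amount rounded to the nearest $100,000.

$28,400,000

σ_p² = 0.25²·3.52² + 0.75²·3.76² + 2·0.65·0.25·0.75·3.52·3.76 = 11.9529 (%²).
σ_p = √11.9529 = 3.457%.
At 95%, z = 1.645.
VaR = 1.645 × 3.457% = 5.687%; on $500,000,000 that is $28,435,000.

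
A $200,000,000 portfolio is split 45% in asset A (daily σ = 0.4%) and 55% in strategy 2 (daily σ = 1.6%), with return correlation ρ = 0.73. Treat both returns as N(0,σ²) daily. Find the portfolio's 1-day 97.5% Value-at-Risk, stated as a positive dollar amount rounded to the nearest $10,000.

$3,990,000

σ_p² = 0.45²·0.4² + 0.55²·1.6² + 2·0.73·0.45·0.55·0.4·1.6 = 1.0381 (%²).
σ_p = √1.0381 = 1.019%.
At 97.5%, z = 1.960.
VaR = 1.960 × 1.019% = 1.997%; on $200,000,000 that is $3,994,000.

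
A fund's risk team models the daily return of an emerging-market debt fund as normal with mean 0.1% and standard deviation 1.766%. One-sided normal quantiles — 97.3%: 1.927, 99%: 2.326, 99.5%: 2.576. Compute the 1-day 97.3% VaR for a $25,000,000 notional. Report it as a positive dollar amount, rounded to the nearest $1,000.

$826,000

VaR = −μ + z·σ = −(0.1%) + 1.927 × 1.766% = 3.303%.
On $25,000,000: 0.03303 × $25,000,000 = $825,750.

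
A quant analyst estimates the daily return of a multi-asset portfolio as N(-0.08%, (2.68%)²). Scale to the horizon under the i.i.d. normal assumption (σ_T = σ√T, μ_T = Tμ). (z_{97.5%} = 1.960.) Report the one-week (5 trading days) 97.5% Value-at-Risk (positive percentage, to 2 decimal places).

12.15%

σ_{5d} = 2.68% × √5 = 5.993%; μ_{5d} = 5 × -0.08% = -0.400%.
VaR = −(-0.400%) + 1.960 × 5.993% = 12.146%.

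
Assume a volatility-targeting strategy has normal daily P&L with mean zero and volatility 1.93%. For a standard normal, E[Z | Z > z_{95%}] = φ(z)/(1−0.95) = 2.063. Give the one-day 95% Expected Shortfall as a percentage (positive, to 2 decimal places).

3.98%

ES = 1.93% × 2.063 = 3.982%.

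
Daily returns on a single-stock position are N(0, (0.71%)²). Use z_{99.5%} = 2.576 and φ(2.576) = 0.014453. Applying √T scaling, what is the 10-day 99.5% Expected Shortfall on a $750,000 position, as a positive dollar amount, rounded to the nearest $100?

$48,700

σ_{10d} = 0.71% × √10 = 2.245%.
ES multiplier = φ(z)/(1−α) = 0.014453/0.005 = 2.891.
ES = 2.245% × 2.891 = 6.490%; on $750,000: $48,675.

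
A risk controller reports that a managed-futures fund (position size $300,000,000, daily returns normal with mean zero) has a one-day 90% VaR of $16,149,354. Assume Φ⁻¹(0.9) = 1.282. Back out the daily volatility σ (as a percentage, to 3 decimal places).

4.199%

VaR as a fraction: $16,149,354 / $300,000,000 = 5.383%.
σ = VaR / z = 5.383% / 1.282 = 4.199%.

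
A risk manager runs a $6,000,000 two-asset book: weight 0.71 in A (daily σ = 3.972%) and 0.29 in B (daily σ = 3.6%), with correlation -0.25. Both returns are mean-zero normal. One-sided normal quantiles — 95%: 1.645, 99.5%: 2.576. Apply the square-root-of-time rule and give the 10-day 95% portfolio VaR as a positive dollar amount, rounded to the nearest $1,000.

$859,000

σ_p = √(0.71²·3.972² + 0.29²·3.6² + 2·-0.25·0.71·0.29·3.972·3.6) = 2.752%.
σ_{10d} = 2.752% × √10 = 8.703%.
VaR = 1.645 × 8.703% = 14.316%; on $6,000,000 that is $858,960.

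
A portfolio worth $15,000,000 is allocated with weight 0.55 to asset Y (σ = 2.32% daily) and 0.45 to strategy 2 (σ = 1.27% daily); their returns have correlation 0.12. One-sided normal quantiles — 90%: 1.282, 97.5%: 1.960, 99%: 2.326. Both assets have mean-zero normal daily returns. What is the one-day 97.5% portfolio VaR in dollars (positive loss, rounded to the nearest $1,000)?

σ_p² = 0.55²·2.32² + 0.45²·1.27² + 2·0.12·0.55·0.45·2.32·1.27 = 2.1298 (%²).
σ_p = √2.1298 = 1.459%.
VaR = 1.960 × 1.459% = 2.860%; on $15,000,000 that is $429,000.

$429,000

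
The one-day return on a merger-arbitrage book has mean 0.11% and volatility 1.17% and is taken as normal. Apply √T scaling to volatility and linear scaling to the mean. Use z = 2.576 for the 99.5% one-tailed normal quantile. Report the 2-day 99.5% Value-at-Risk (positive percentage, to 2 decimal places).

σ_{2d} = 1.17% × √2 = 1.655%; μ_{2d} = 2 × 0.11% = 0.220%.
VaR = −(0.220%) + 2.576 × 1.655% = 4.043%.

4.04%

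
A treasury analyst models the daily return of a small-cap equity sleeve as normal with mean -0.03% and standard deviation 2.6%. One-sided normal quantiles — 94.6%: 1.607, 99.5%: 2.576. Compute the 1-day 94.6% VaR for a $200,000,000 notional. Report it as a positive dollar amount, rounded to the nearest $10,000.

VaR = −μ + z·σ = −(-0.03%) + 1.607 × 2.6% = 4.208%.
On $200,000,000: 0.04208 × $200,000,000 = $8,416,000.

$8,420,000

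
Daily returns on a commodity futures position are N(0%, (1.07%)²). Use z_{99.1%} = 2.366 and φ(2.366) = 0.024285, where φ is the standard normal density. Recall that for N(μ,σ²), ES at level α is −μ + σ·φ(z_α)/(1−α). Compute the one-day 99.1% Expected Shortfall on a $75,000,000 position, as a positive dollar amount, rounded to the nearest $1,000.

$2,165,000

Tail multiplier: φ(z)/(1−α) = 0.024285 / 0.009 = 2.698.
ES = 1.07% × 2.698 = 2.887%.
On $75,000,000: 0.02887 × $75,000,000 = $2,165,250.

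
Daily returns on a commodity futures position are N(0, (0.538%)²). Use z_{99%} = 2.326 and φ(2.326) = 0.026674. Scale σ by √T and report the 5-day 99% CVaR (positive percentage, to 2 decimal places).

σ_{5d} = 0.538% × √5 = 1.203%.
ES multiplier = φ(z)/(1−α) = 0.026674/0.01 = 2.667.
ES = 1.203% × 2.667 = 3.208%.

3.21%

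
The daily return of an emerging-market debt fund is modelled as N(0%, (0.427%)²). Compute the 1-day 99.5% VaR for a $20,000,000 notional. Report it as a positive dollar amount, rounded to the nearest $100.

At 99.5% one-sided, z = 2.576.
VaR = z·σ = 2.576 × 0.427% = 1.100%.
On $20,000,000: 0.01100 × $20,000,000 = $220,000.

$220,000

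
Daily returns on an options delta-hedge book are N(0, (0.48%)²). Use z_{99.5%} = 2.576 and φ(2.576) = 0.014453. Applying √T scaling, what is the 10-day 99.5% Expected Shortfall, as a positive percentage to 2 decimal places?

4.39%

σ_{10d} = 0.48% × √10 = 1.518%.
ES multiplier = φ(z)/(1−α) = 0.014453/0.005 = 2.891.
ES = 1.518% × 2.891 = 4.389%.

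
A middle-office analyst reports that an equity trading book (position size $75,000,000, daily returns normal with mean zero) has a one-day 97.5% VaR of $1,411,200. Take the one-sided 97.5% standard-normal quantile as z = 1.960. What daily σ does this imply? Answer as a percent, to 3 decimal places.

0.960%

VaR as a fraction: $1,411,200 / $75,000,000 = 1.882%.
σ = VaR / z = 1.882% / 1.960 = 0.960%.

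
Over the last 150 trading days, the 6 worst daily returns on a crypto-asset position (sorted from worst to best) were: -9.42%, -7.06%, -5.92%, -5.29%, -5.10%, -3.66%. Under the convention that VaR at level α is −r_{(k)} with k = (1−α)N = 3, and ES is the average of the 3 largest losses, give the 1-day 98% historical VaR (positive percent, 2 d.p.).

5.92%

k = 3; the 3rd lowest return is -5.92%, so VaR = 5.92%.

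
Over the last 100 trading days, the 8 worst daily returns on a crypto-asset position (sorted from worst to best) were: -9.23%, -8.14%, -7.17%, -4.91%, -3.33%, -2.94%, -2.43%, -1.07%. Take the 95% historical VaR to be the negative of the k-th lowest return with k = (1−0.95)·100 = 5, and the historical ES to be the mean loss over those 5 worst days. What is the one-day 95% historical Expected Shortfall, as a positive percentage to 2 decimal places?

6.56%

The 5 worst returns sum to -32.78%.
ES = −(-32.78%) / 5 = 6.556% ≈ 6.56%.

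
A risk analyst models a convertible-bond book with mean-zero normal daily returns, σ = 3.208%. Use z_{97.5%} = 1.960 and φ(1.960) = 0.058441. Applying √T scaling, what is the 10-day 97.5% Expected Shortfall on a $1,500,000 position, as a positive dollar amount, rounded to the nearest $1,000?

σ_{10d} = 3.208% × √10 = 10.145%.
ES multiplier = φ(z)/(1−α) = 0.058441/0.025 = 2.338.
ES = 10.145% × 2.338 = 23.719%; on $1,500,000: $355,785.

$356,000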